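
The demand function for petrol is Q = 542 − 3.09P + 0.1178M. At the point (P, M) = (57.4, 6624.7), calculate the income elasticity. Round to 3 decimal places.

At P = 57.4, M = 6624.7: Q = 1145.024.
Holding P constant, ∂Q/∂M = 0.1178.
η_M = (∂Q/∂M)·(M/Q) = 0.1178 × (6624.7/1145.024) = 0.682.

0.682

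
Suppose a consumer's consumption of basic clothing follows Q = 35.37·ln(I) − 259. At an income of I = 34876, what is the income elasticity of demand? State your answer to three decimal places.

0.319

At I = 34876: Q = 110.954.
dQ/dI = 35.37/I = 0.00101416 at this income.
η = (dQ/dI)·(I/Q) = 0.00101416 × (34876/110.954) = 0.319.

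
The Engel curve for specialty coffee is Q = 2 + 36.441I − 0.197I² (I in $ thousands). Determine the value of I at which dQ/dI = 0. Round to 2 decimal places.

dQ/dI = 36.441 − 0.394I.
The good is inferior where dQ/dI < 0. Setting dQ/dI = 0 gives I = 36.441 / 0.394 = 92.49.

92.49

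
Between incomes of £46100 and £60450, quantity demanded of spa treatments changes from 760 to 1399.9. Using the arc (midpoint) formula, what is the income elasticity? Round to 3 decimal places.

ΔQ = 1399.9 − 760 = 639.9; midpoint Q̄ = (760 + 1399.9)/2 = 1079.95.
ΔI = 60450 − 46100 = 14350; midpoint Ī = (46100 + 60450)/2 = 53275.
η = (ΔQ/Q̄) ÷ (ΔI/Ī) = (639.9/1079.95) ÷ (14350/53275) = 2.200.

2.200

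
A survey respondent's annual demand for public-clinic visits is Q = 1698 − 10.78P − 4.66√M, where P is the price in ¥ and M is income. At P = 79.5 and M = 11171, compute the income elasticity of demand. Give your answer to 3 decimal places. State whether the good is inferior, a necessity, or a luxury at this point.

At P = 79.5, M = 11171: Q = 348.461.
Holding P constant, ∂Q/∂M = -4.66/(2√M) = -0.022045.
η_M = (∂Q/∂M)·(M/Q) = -0.022045 × (11171/348.461) = -0.707.
Since η < 0, this is an inferior good.

-0.707 (inferior good)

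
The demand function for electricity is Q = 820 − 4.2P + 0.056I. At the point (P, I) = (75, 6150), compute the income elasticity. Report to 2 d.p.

0.41

At P = 75, I = 6150: Q = 849.400.
Holding P constant, ∂Q/∂I = 0.056.
η_I = (∂Q/∂I)·(I/Q) = 0.056 × (6150/849.400) = 0.41.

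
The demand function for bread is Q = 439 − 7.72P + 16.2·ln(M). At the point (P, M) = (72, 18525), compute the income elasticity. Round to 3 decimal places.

At P = 72, M = 18525: Q = 42.355.
Holding P constant, ∂Q/∂M = 16.2/M = 0.000874494.
η_M = (∂Q/∂M)·(M/Q) = 0.000874494 × (18525/42.355) = 0.382.

0.382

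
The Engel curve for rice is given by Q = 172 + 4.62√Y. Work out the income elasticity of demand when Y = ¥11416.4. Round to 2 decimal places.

0.37

At Y = 11416.4: Q = 665.636.
dQ/dY = 4.62/(2√Y) = 0.0216196 at this income.
η = (dQ/dY)·(Y/Q) = 0.0216196 × (11416.4/665.636) = 0.37.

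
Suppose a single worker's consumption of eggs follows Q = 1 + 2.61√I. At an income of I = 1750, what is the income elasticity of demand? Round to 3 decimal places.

At I = 1750: Q = 110.184.
dQ/dI = 2.61/(2√I) = 0.0311955 at this income.
η = (dQ/dI)·(I/Q) = 0.0311955 × (1750/110.184) = 0.495.

0.495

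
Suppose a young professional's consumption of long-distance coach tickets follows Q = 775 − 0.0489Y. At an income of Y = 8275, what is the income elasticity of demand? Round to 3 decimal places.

At Y = 8275: Q = 370.353.
dQ/dY = −0.0489.
η = (dQ/dY)·(Y/Q) = -0.0489 × (8275/370.353) = -1.093.

-1.093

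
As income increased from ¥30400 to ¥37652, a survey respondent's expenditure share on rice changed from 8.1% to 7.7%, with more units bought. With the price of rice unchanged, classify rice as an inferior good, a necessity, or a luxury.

Quantity rises but the budget share falls as income rises, so 0 < η < 1.

necessity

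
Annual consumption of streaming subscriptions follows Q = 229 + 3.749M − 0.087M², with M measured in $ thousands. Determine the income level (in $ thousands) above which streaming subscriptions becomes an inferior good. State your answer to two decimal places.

21.55

dQ/dM = 3.749 − 0.174M.
The good is inferior where dQ/dM < 0. Setting dQ/dM = 0 gives M = 3.749 / 0.174 = 21.55.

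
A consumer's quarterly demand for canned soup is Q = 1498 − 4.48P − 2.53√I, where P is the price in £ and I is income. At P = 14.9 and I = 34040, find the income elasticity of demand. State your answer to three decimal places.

-0.242

At P = 14.9, I = 34040: Q = 964.465.
Holding P constant, ∂Q/∂I = -2.53/(2√I) = -0.00685639.
η_I = (∂Q/∂I)·(I/Q) = -0.00685639 × (34040/964.465) = -0.242.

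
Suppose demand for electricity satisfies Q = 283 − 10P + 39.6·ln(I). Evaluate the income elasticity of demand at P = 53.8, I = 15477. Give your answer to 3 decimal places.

At P = 53.8, I = 15477: Q = 127.026.
Holding P constant, ∂Q/∂I = 39.6/I = 0.00255864.
η_I = (∂Q/∂I)·(I/Q) = 0.00255864 × (15477/127.026) = 0.312.

0.312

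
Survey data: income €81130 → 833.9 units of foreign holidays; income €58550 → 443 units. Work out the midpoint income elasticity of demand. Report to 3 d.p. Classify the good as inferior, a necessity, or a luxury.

ΔQ = 443 − 833.9 = -390.9; midpoint Q̄ = (833.9 + 443)/2 = 638.45.
ΔI = 58550 − 81130 = -22580; midpoint Ī = (81130 + 58550)/2 = 69840.
η = (ΔQ/Q̄) ÷ (ΔI/Ī) = (-390.9/638.45) ÷ (-22580/69840) = 1.894.
η > 1 ⇒ luxury.

1.894 (luxury)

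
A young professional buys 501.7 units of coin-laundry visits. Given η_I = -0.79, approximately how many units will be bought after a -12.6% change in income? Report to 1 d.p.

%ΔQ ≈ η × %ΔI = -0.79 × (-12.6%) = 9.954%.
New Q ≈ 501.7 × (1 + 0.09954) = 551.6.

551.6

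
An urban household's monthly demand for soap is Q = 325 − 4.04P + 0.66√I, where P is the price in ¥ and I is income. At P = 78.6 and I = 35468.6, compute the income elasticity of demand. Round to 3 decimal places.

0.472

At P = 78.6, I = 35468.6: Q = 131.755.
Holding P constant, ∂Q/∂I = 0.66/(2√I) = 0.00175223.
η_I = (∂Q/∂I)·(I/Q) = 0.00175223 × (35468.6/131.755) = 0.472.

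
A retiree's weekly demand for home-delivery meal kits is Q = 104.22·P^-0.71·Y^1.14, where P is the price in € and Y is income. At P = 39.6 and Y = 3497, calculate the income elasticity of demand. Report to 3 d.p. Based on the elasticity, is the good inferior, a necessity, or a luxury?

For a multiplicative demand Q = A·P^α·Y^β, the income elasticity is β everywhere.
Here β = 1.14, so η = 1.140.
Since η > 1, this is a luxury.

1.140 (luxury)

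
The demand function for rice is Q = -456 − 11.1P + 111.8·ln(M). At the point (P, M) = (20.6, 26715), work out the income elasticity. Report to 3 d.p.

At P = 20.6, M = 26715: Q = 454.915.
Holding P constant, ∂Q/∂M = 111.8/M = 0.00418491.
η_M = (∂Q/∂M)·(M/Q) = 0.00418491 × (26715/454.915) = 0.246.

0.246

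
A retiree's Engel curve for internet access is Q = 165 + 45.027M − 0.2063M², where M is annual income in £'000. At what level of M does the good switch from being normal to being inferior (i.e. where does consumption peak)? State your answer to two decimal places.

dQ/dM = 45.027 − 0.4126M.
The good is inferior where dQ/dM < 0. Setting dQ/dM = 0 gives M = 45.027 / 0.4126 = 109.13.

109.13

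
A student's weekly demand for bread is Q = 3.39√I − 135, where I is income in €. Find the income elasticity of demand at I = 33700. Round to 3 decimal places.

0.639

At I = 33700: Q = 487.321.
dQ/dI = 3.39/(2√I) = 0.00923325 at this income.
η = (dQ/dI)·(I/Q) = 0.00923325 × (33700/487.321) = 0.639.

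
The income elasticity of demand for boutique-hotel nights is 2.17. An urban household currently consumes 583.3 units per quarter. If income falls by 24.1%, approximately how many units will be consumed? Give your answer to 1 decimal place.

278.3

%ΔQ ≈ η × %ΔI = 2.17 × (-24.1%) = -52.297%.
New Q ≈ 583.3 × (1 − 0.52297) = 278.3.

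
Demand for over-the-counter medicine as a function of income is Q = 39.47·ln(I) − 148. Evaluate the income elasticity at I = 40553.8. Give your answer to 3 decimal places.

0.146

At I = 40553.8: Q = 270.792.
dQ/dI = 39.47/I = 0.000973275 at this income.
η = (dQ/dI)·(I/Q) = 0.000973275 × (40553.8/270.792) = 0.146.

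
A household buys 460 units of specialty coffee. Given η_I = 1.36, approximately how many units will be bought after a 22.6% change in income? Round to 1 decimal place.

%ΔQ ≈ η × %ΔI = 1.36 × 22.6% = 30.736%.
New Q ≈ 460 × (1 + 0.30736) = 601.4.

601.4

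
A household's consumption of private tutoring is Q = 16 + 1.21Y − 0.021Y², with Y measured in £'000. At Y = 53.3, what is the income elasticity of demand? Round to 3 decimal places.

-2.631

At Y = 53.3: Q = 20.8343.
dQ/dY = 1.21 − 0.042Y = -1.02860.
η = (dQ/dY)·(Y/Q) = -1.02860 × (53.3/20.8343) = -2.631.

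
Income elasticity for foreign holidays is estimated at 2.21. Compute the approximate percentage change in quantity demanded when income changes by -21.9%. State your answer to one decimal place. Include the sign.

%ΔQ ≈ η × %ΔI = 2.21 × (-21.9%) = -48.4%.

-48.4%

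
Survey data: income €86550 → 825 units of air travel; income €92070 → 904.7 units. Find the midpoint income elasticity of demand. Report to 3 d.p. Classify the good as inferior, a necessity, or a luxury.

1.491 (luxury)

ΔQ = 904.7 − 825 = 79.7; midpoint Q̄ = (825 + 904.7)/2 = 864.85.
ΔI = 92070 − 86550 = 5520; midpoint Ī = (86550 + 92070)/2 = 89310.
η = (ΔQ/Q̄) ÷ (ΔI/Ī) = (79.7/864.85) ÷ (5520/89310) = 1.491.
η > 1 ⇒ luxury.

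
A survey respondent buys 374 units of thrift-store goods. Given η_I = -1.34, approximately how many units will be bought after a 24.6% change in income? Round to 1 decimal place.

%ΔQ ≈ η × %ΔI = -1.34 × 24.6% = -32.964%.
New Q ≈ 374 × (1 − 0.32964) = 250.7.

250.7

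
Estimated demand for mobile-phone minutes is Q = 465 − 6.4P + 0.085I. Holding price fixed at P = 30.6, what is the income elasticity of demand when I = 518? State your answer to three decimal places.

At P = 30.6, I = 518: Q = 313.190.
Holding P constant, ∂Q/∂I = 0.085.
η_I = (∂Q/∂I)·(I/Q) = 0.085 × (518/313.190) = 0.141.

0.141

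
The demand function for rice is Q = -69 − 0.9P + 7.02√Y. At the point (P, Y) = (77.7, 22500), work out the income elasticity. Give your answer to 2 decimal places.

0.58

At P = 77.7, Y = 22500: Q = 914.070.
Holding P constant, ∂Q/∂Y = 7.02/(2√Y) = 0.0234.
η_Y = (∂Q/∂Y)·(Y/Q) = 0.0234 × (22500/914.070) = 0.58.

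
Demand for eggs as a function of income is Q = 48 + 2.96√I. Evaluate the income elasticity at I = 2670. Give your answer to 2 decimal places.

At I = 2670: Q = 200.949.
dQ/dI = 2.96/(2√I) = 0.0286422 at this income.
η = (dQ/dI)·(I/Q) = 0.0286422 × (2670/200.949) = 0.38.

0.38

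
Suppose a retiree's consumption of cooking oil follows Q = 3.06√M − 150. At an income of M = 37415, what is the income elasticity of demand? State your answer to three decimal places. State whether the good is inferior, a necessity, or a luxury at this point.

At M = 37415: Q = 441.894.
dQ/dM = 3.06/(2√M) = 0.00790986 at this income.
η = (dQ/dM)·(M/Q) = 0.00790986 × (37415/441.894) = 0.670.
Since 0 < η < 1, the good is a necessity.

0.670 (necessity)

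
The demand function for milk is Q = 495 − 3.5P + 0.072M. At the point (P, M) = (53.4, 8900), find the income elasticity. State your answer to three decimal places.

0.675

At P = 53.4, M = 8900: Q = 948.900.
Holding P constant, ∂Q/∂M = 0.072.
η_M = (∂Q/∂M)·(M/Q) = 0.072 × (8900/948.900) = 0.675.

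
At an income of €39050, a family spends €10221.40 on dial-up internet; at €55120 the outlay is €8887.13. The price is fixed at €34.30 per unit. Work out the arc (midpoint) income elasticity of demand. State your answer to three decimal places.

-0.409

With a constant price, Q₁ = 10221.40/34.30 = 298.000 and Q₂ = 8887.13/34.30 = 259.100 (equivalently, work directly with expenditure since P cancels).
Midpoint %ΔQ = (8887.13 − 10221.40)/9554.27 = -0.13965; midpoint %ΔI = (55120 − 39050)/47085 = 0.34130.
η = -0.13965 / 0.34130 = -0.409.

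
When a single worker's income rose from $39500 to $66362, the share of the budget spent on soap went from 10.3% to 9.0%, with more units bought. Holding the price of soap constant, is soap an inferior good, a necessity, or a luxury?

necessity

Quantity rises but the budget share falls as income rises, so 0 < η < 1.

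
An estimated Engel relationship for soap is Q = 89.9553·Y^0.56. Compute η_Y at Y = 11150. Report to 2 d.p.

For Q = A·Y^β the income elasticity is constant and equal to β.
Here β = 0.56, so η = 0.56.

0.56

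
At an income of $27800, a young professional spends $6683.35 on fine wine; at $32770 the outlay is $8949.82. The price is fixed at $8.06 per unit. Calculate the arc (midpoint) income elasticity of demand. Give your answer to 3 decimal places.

With a constant price, Q₁ = 6683.35/8.06 = 829.200 and Q₂ = 8949.82/8.06 = 1110.400 (equivalently, work directly with expenditure since P cancels).
Midpoint %ΔQ = (8949.82 − 6683.35)/7816.59 = 0.28996; midpoint %ΔI = (32770 − 27800)/30285 = 0.16411.
η = 0.28996 / 0.16411 = 1.767.

1.767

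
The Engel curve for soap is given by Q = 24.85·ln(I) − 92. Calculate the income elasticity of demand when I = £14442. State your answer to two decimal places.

0.17

At I = 14442: Q = 146.011.
dQ/dI = 24.85/I = 0.00172068 at this income.
η = (dQ/dI)·(I/Q) = 0.00172068 × (14442/146.011) = 0.17.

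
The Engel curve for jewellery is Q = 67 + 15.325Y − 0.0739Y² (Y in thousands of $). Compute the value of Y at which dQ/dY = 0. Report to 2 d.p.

dQ/dY = 15.325 − 0.1478Y.
The good is inferior where dQ/dY < 0. Setting dQ/dY = 0 gives Y = 15.325 / 0.1478 = 103.69.

103.69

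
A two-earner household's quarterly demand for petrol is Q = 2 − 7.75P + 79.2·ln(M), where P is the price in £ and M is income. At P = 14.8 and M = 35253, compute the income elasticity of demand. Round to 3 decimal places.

At P = 14.8, M = 35253: Q = 716.548.
Holding P constant, ∂Q/∂M = 79.2/M = 0.00224662.
η_M = (∂Q/∂M)·(M/Q) = 0.00224662 × (35253/716.548) = 0.111.

0.111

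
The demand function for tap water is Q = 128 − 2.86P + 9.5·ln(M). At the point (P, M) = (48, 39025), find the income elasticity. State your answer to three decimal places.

At P = 48, M = 39025: Q = 91.154.
Holding P constant, ∂Q/∂M = 9.5/M = 0.000243434.
η_M = (∂Q/∂M)·(M/Q) = 0.000243434 × (39025/91.154) = 0.104.

0.104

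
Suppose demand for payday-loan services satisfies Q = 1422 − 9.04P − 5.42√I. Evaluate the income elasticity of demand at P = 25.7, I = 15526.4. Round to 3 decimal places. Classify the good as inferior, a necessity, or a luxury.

-0.657 (inferior good)

At P = 25.7, I = 15526.4: Q = 514.313.
Holding P constant, ∂Q/∂I = -5.42/(2√I) = -0.0217487.
η_I = (∂Q/∂I)·(I/Q) = -0.0217487 × (15526.4/514.313) = -0.657.
Since η < 0, this is an inferior good.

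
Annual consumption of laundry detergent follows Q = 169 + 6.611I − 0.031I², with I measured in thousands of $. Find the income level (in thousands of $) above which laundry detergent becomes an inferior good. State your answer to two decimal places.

106.63

dQ/dI = 6.611 − 0.062I.
The good is inferior where dQ/dI < 0. Setting dQ/dI = 0 gives I = 6.611 / 0.062 = 106.63.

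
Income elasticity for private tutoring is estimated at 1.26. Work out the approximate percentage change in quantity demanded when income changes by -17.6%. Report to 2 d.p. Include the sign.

-22.18%

%ΔQ ≈ η × %ΔI = 1.26 × (-17.6%) = -22.18%.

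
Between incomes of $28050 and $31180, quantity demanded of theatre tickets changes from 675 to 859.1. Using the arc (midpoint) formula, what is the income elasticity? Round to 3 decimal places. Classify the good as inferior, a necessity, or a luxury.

2.271 (luxury)

ΔQ = 859.1 − 675 = 184.1; midpoint Q̄ = (675 + 859.1)/2 = 767.05.
ΔI = 31180 − 28050 = 3130; midpoint Ī = (28050 + 31180)/2 = 29615.
η = (ΔQ/Q̄) ÷ (ΔI/Ī) = (184.1/767.05) ÷ (3130/29615) = 2.271.
η > 1 ⇒ luxury.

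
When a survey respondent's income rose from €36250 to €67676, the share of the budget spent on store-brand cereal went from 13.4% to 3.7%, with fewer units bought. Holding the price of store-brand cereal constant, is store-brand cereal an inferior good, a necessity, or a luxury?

Quantity demanded falls as income rises, so η < 0.

inferior good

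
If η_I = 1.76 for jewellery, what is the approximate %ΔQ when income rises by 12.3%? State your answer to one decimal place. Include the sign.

21.6%

%ΔQ ≈ η × %ΔI = 1.76 × 12.3% = 21.6%.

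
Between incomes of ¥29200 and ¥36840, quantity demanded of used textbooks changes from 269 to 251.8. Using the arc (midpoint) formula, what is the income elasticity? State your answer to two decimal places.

ΔQ = 251.8 − 269 = -17.2; midpoint Q̄ = (269 + 251.8)/2 = 260.4.
ΔI = 36840 − 29200 = 7640; midpoint Ī = (29200 + 36840)/2 = 33020.
η = (ΔQ/Q̄) ÷ (ΔI/Ī) = (-17.2/260.4) ÷ (7640/33020) = -0.29.

-0.29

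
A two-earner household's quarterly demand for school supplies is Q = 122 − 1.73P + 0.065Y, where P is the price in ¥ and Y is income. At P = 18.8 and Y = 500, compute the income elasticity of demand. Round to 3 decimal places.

0.266

At P = 18.8, Y = 500: Q = 121.976.
Holding P constant, ∂Q/∂Y = 0.065.
η_Y = (∂Q/∂Y)·(Y/Q) = 0.065 × (500/121.976) = 0.266.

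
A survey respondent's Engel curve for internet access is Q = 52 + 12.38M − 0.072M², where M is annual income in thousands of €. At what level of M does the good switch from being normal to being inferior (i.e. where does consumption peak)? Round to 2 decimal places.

dQ/dM = 12.38 − 0.144M.
The good is inferior where dQ/dM < 0. Setting dQ/dM = 0 gives M = 12.38 / 0.144 = 85.97.

85.97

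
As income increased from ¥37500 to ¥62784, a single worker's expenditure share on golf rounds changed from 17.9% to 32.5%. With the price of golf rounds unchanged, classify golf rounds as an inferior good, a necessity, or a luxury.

luxury

The budget share rises as income rises, so η > 1.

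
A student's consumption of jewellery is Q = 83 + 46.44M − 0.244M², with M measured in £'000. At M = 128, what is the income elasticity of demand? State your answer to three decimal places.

-1.011

At M = 128: Q = 2029.6240.
dQ/dM = 46.44 − 0.488M = -16.02400.
η = (dQ/dM)·(M/Q) = -16.02400 × (128/2029.6240) = -1.011.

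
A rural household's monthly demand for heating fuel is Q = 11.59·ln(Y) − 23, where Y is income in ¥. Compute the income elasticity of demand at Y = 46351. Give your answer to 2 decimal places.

At Y = 46351: Q = 101.523.
dQ/dY = 11.59/Y = 0.000250049 at this income.
η = (dQ/dY)·(Y/Q) = 0.000250049 × (46351/101.523) = 0.11.

0.11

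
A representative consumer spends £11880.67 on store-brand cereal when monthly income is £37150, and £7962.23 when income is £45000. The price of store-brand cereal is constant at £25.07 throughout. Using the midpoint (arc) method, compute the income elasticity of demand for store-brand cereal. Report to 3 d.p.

With a constant price, Q₁ = 11880.67/25.07 = 473.900 and Q₂ = 7962.23/25.07 = 317.600 (equivalently, work directly with expenditure since P cancels).
Midpoint %ΔQ = (7962.23 − 11880.67)/9921.45 = -0.39495; midpoint %ΔI = (45000 − 37150)/41075 = 0.19111.
η = -0.39495 / 0.19111 = -2.067.

-2.067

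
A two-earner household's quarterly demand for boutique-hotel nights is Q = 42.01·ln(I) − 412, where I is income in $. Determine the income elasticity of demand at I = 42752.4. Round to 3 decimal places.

At I = 42752.4: Q = 35.960.
dQ/dI = 42.01/I = 0.000982635 at this income.
η = (dQ/dI)·(I/Q) = 0.000982635 × (42752.4/35.960) = 1.168.

1.168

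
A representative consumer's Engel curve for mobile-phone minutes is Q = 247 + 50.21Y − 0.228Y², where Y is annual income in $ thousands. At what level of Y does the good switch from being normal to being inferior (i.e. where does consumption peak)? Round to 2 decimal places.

dQ/dY = 50.21 − 0.456Y.
The good is inferior where dQ/dY < 0. Setting dQ/dY = 0 gives Y = 50.21 / 0.456 = 110.11.

110.11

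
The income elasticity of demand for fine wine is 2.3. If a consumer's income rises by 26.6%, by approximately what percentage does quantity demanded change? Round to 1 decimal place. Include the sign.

%ΔQ ≈ η × %ΔI = 2.3 × 26.6% = 61.2%.

61.2%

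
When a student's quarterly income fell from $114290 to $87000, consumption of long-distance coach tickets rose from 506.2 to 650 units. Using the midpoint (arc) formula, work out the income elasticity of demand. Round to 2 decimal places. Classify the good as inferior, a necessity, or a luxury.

ΔQ = 650 − 506.2 = 143.8; midpoint Q̄ = (506.2 + 650)/2 = 578.1.
ΔI = 87000 − 114290 = -27290; midpoint Ī = (114290 + 87000)/2 = 100645.
η = (ΔQ/Q̄) ÷ (ΔI/Ī) = (143.8/578.1) ÷ (-27290/100645) = -0.92.
η < 0 ⇒ inferior good.

-0.92 (inferior good)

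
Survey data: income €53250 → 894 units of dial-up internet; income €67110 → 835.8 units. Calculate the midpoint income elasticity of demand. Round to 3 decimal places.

-0.292

ΔQ = 835.8 − 894 = -58.2; midpoint Q̄ = (894 + 835.8)/2 = 864.9.
ΔI = 67110 − 53250 = 13860; midpoint Ī = (53250 + 67110)/2 = 60180.
η = (ΔQ/Q̄) ÷ (ΔI/Ī) = (-58.2/864.9) ÷ (13860/60180) = -0.292.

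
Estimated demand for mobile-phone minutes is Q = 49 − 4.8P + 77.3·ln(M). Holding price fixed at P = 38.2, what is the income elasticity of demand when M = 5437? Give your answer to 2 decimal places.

0.15

At P = 38.2, M = 5437: Q = 530.496.
Holding P constant, ∂Q/∂M = 77.3/M = 0.0142174.
η_M = (∂Q/∂M)·(M/Q) = 0.0142174 × (5437/530.496) = 0.15.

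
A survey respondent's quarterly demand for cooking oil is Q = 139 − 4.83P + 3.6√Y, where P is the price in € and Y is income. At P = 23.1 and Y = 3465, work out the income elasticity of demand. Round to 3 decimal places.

At P = 23.1, Y = 3465: Q = 239.338.
Holding P constant, ∂Q/∂Y = 3.6/(2√Y) = 0.0305788.
η_Y = (∂Q/∂Y)·(Y/Q) = 0.0305788 × (3465/239.338) = 0.443.

0.443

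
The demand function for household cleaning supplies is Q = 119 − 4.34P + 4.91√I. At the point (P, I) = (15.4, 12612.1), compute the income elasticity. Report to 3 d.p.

At P = 15.4, I = 12612.1: Q = 603.575.
Holding P constant, ∂Q/∂I = 4.91/(2√I) = 0.0218604.
η_I = (∂Q/∂I)·(I/Q) = 0.0218604 × (12612.1/603.575) = 0.457.

0.457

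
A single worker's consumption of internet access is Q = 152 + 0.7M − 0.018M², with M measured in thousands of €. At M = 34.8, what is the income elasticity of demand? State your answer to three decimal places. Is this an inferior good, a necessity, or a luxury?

-0.124 (inferior good)

At M = 34.8: Q = 154.5613.
dQ/dM = 0.7 − 0.036M = -0.55280.
η = (dQ/dM)·(M/Q) = -0.55280 × (34.8/154.5613) = -0.124.
η < 0 ⇒ inferior good.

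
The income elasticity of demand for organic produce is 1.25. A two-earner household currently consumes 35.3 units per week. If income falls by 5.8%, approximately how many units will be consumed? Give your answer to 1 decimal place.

32.7

%ΔQ ≈ η × %ΔI = 1.25 × (-5.8%) = -7.25%.
New Q ≈ 35.3 × (1 − 0.0725) = 32.7.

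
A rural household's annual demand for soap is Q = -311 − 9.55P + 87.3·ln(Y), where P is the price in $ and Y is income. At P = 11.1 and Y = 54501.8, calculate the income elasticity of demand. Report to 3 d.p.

At P = 11.1, Y = 54501.8: Q = 535.088.
Holding P constant, ∂Q/∂Y = 87.3/Y = 0.00160178.
η_Y = (∂Q/∂Y)·(Y/Q) = 0.00160178 × (54501.8/535.088) = 0.163.

0.163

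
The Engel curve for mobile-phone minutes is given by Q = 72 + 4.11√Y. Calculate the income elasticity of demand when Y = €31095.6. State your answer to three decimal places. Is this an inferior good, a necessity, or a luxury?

At Y = 31095.6: Q = 796.755.
dQ/dY = 4.11/(2√Y) = 0.0116537 at this income.
η = (dQ/dY)·(Y/Q) = 0.0116537 × (31095.6/796.755) = 0.455.
Since 0 < η < 1, the good is a necessity.

0.455 (necessity)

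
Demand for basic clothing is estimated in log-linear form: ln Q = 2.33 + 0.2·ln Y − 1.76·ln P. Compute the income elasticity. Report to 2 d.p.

0.20

In a log-linear demand, the coefficient on ln Y is the income elasticity.
So η = 0.20.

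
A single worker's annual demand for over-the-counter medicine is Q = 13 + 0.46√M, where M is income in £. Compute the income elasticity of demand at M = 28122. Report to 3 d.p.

At M = 28122: Q = 90.140.
dQ/dM = 0.46/(2√M) = 0.00137153 at this income.
η = (dQ/dM)·(M/Q) = 0.00137153 × (28122/90.140) = 0.428.

0.428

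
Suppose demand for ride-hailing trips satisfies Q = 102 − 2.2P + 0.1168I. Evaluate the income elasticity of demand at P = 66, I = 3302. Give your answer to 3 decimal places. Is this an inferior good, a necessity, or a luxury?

At P = 66, I = 3302: Q = 342.474.
Holding P constant, ∂Q/∂I = 0.1168.
η_I = (∂Q/∂I)·(I/Q) = 0.1168 × (3302/342.474) = 1.126.
Since η > 1, this is a luxury.

1.126 (luxury)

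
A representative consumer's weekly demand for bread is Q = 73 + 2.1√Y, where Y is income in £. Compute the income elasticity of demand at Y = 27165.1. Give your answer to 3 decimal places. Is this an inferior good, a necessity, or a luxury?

At Y = 27165.1: Q = 419.119.
dQ/dY = 2.1/(2√Y) = 0.00637065 at this income.
η = (dQ/dY)·(Y/Q) = 0.00637065 × (27165.1/419.119) = 0.413.
Since 0 < η < 1, the good is a necessity.

0.413 (necessity)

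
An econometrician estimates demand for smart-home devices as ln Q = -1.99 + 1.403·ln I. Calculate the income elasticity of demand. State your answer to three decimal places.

In a log-linear demand, the coefficient on ln I is the income elasticity.
So η = 1.403.

1.403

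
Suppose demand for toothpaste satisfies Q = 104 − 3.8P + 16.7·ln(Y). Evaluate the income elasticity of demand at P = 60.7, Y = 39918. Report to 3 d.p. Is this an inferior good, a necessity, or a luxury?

0.332 (necessity)

At P = 60.7, Y = 39918: Q = 50.270.
Holding P constant, ∂Q/∂Y = 16.7/Y = 0.000418358.
η_Y = (∂Q/∂Y)·(Y/Q) = 0.000418358 × (39918/50.270) = 0.332.
Since 0 < η < 1, this is a necessity.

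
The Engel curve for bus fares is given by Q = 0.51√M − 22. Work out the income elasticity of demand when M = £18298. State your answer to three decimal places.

At M = 18298: Q = 46.988.
dQ/dM = 0.51/(2√M) = 0.00188512 at this income.
η = (dQ/dM)·(M/Q) = 0.00188512 × (18298/46.988) = 0.734.

0.734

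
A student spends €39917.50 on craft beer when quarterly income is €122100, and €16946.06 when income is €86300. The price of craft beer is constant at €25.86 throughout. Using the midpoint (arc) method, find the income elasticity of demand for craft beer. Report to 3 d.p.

With a constant price, Q₁ = 39917.50/25.86 = 1543.600 and Q₂ = 16946.06/25.86 = 655.300 (equivalently, work directly with expenditure since P cancels).
Midpoint %ΔQ = (16946.06 − 39917.50)/28431.78 = -0.80795; midpoint %ΔI = (86300 − 122100)/104200 = -0.34357.
η = -0.80795 / -0.34357 = 2.352.

2.352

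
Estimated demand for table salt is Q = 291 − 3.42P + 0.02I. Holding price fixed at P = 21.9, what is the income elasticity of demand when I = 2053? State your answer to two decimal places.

0.16

At P = 21.9, I = 2053: Q = 257.162.
Holding P constant, ∂Q/∂I = 0.02.
η_I = (∂Q/∂I)·(I/Q) = 0.02 × (2053/257.162) = 0.16.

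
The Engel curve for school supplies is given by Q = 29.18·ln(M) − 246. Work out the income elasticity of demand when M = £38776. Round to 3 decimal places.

0.468

At M = 38776: Q = 62.303.
dQ/dM = 29.18/M = 0.000752527 at this income.
η = (dQ/dM)·(M/Q) = 0.000752527 × (38776/62.303) = 0.468.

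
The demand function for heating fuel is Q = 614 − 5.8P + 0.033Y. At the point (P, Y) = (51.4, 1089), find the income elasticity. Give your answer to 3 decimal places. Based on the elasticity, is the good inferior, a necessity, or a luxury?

0.102 (necessity)

At P = 51.4, Y = 1089: Q = 351.817.
Holding P constant, ∂Q/∂Y = 0.033.
η_Y = (∂Q/∂Y)·(Y/Q) = 0.033 × (1089/351.817) = 0.102.
Since 0 < η < 1, this is a necessity.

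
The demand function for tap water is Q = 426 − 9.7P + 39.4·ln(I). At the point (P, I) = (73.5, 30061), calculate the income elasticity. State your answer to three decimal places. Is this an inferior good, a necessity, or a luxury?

0.330 (necessity)

At P = 73.5, I = 30061: Q = 119.303.
Holding P constant, ∂Q/∂I = 39.4/I = 0.00131067.
η_I = (∂Q/∂I)·(I/Q) = 0.00131067 × (30061/119.303) = 0.330.
Since 0 < η < 1, this is a necessity.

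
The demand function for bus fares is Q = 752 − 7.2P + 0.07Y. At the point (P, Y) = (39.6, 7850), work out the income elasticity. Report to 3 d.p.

At P = 39.6, Y = 7850: Q = 1016.380.
Holding P constant, ∂Q/∂Y = 0.07.
η_Y = (∂Q/∂Y)·(Y/Q) = 0.07 × (7850/1016.380) = 0.541.

0.541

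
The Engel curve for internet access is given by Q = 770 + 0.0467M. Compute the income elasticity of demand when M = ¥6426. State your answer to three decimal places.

At M = 6426: Q = 1070.094.
dQ/dM = 0.0467.
η = (dQ/dM)·(M/Q) = 0.0467 × (6426/1070.094) = 0.280.

0.280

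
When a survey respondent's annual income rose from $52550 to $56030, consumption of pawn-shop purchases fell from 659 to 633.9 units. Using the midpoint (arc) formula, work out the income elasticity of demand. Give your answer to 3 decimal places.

-0.606

ΔQ = 633.9 − 659 = -25.1; midpoint Q̄ = (659 + 633.9)/2 = 646.45.
ΔI = 56030 − 52550 = 3480; midpoint Ī = (52550 + 56030)/2 = 54290.
η = (ΔQ/Q̄) ÷ (ΔI/Ī) = (-25.1/646.45) ÷ (3480/54290) = -0.606.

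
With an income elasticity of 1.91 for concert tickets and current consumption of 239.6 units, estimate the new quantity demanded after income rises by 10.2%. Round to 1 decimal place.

286.3

%ΔQ ≈ η × %ΔI = 1.91 × 10.2% = 19.482%.
New Q ≈ 239.6 × (1 + 0.19482) = 286.3.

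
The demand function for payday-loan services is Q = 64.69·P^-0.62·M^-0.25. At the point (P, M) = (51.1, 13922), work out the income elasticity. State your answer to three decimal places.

-0.250

For a multiplicative demand Q = A·P^α·M^β, the income elasticity is β everywhere.
Here β = -0.25, so η = -0.250.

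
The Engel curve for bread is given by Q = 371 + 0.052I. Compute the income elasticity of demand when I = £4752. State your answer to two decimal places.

0.40

At I = 4752: Q = 618.104.
dQ/dI = 0.052.
η = (dQ/dI)·(I/Q) = 0.052 × (4752/618.104) = 0.40.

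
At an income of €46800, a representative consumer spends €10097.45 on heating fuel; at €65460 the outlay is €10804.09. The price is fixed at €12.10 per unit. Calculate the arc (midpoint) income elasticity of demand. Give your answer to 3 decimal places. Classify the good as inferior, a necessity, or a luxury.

0.203 (necessity)

With a constant price, Q₁ = 10097.45/12.10 = 834.500 and Q₂ = 10804.09/12.10 = 892.900 (equivalently, work directly with expenditure since P cancels).
Midpoint %ΔQ = (10804.09 − 10097.45)/10450.77 = 0.06762; midpoint %ΔI = (65460 − 46800)/56130 = 0.33244.
η = 0.06762 / 0.33244 = 0.203.
0 < η < 1 ⇒ necessity.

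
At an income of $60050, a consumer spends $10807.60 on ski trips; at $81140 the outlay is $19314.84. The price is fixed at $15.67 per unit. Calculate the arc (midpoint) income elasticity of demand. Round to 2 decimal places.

1.89

With a constant price, Q₁ = 10807.60/15.67 = 689.700 and Q₂ = 19314.84/15.67 = 1232.600 (equivalently, work directly with expenditure since P cancels).
Midpoint %ΔQ = (19314.84 − 10807.60)/15061.22 = 0.56484; midpoint %ΔI = (81140 − 60050)/70595 = 0.29875.
η = 0.56484 / 0.29875 = 1.89.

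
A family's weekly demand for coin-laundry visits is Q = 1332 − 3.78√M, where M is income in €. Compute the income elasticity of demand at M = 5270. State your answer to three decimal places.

-0.130

At M = 5270: Q = 1057.592.
dQ/dM = -3.78/(2√M) = -0.0260349 at this income.
η = (dQ/dM)·(M/Q) = -0.0260349 × (5270/1057.592) = -0.130.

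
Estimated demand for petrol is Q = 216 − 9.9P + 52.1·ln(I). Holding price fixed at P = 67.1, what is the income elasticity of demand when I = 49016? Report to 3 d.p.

At P = 67.1, I = 49016: Q = 114.385.
Holding P constant, ∂Q/∂I = 52.1/I = 0.00106292.
η_I = (∂Q/∂I)·(I/Q) = 0.00106292 × (49016/114.385) = 0.455.

0.455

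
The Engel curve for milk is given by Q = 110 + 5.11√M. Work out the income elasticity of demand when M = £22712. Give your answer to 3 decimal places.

0.438

At M = 22712: Q = 880.103.
dQ/dM = 5.11/(2√M) = 0.0169537 at this income.
η = (dQ/dM)·(M/Q) = 0.0169537 × (22712/880.103) = 0.438.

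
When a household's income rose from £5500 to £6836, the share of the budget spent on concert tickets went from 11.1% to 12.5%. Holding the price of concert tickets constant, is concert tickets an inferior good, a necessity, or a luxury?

luxury

The budget share rises as income rises, so η > 1.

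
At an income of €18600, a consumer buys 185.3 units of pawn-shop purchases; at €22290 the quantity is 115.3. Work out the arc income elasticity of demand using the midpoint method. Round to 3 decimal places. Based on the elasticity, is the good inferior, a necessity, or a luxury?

ΔQ = 115.3 − 185.3 = -70; midpoint Q̄ = (185.3 + 115.3)/2 = 150.3.
ΔI = 22290 − 18600 = 3690; midpoint Ī = (18600 + 22290)/2 = 20445.
η = (ΔQ/Q̄) ÷ (ΔI/Ī) = (-70/150.3) ÷ (3690/20445) = -2.580.
η < 0 ⇒ inferior good.

-2.580 (inferior good)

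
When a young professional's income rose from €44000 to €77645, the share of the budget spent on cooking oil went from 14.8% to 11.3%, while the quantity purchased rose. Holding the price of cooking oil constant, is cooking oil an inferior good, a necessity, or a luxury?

necessity

Quantity rises but the budget share falls as income rises, so 0 < η < 1.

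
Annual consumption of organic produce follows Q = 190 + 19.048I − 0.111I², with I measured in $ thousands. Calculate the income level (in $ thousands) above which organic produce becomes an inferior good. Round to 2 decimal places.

85.80

dQ/dI = 19.048 − 0.222I.
The good is inferior where dQ/dI < 0. Setting dQ/dI = 0 gives I = 19.048 / 0.222 = 85.80.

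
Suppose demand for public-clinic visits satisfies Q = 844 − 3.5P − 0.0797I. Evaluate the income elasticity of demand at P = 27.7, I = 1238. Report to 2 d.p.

At P = 27.7, I = 1238: Q = 648.381.
Holding P constant, ∂Q/∂I = −0.0797.
η_I = (∂Q/∂I)·(I/Q) = -0.0797 × (1238/648.381) = -0.15.

-0.15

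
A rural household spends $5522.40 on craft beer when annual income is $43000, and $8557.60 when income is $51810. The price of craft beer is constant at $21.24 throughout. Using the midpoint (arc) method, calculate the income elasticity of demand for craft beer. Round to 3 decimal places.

2.320

With a constant price, Q₁ = 5522.40/21.24 = 260.000 and Q₂ = 8557.60/21.24 = 402.900 (equivalently, work directly with expenditure since P cancels).
Midpoint %ΔQ = (8557.60 − 5522.40)/7040.00 = 0.43114; midpoint %ΔI = (51810 − 43000)/47405 = 0.18585.
η = 0.43114 / 0.18585 = 2.320.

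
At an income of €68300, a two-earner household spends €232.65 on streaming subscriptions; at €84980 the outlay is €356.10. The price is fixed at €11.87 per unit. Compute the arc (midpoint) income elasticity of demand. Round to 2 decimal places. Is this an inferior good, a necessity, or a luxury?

With a constant price, Q₁ = 232.65/11.87 = 19.600 and Q₂ = 356.10/11.87 = 30.000 (equivalently, work directly with expenditure since P cancels).
Midpoint %ΔQ = (356.10 − 232.65)/294.38 = 0.41936; midpoint %ΔI = (84980 − 68300)/76640 = 0.21764.
η = 0.41936 / 0.21764 = 1.93.
η > 1 ⇒ luxury.

1.93 (luxury)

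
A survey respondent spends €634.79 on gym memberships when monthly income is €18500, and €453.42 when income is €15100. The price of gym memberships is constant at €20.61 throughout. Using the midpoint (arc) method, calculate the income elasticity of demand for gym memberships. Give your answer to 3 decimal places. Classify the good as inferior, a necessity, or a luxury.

With a constant price, Q₁ = 634.79/20.61 = 30.800 and Q₂ = 453.42/20.61 = 22.000 (equivalently, work directly with expenditure since P cancels).
Midpoint %ΔQ = (453.42 − 634.79)/544.11 = -0.33334; midpoint %ΔI = (15100 − 18500)/16800 = -0.20238.
η = -0.33334 / -0.20238 = 1.647.
η > 1 ⇒ luxury.

1.647 (luxury)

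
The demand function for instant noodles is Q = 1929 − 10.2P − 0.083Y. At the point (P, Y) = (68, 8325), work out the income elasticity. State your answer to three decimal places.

-1.269

At P = 68, Y = 8325: Q = 544.425.
Holding P constant, ∂Q/∂Y = −0.083.
η_Y = (∂Q/∂Y)·(Y/Q) = -0.083 × (8325/544.425) = -1.269.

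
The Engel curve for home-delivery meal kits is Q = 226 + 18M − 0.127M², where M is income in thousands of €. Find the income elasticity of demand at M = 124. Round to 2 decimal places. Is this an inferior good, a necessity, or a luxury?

-3.31 (inferior good)

At M = 124: Q = 505.2480.
dQ/dM = 18 − 0.254M = -13.49600.
η = (dQ/dM)·(M/Q) = -13.49600 × (124/505.2480) = -3.31.
η < 0 ⇒ inferior good.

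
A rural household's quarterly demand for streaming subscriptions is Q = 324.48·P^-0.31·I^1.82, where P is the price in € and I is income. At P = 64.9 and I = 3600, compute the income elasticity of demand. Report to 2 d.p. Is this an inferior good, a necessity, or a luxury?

For a multiplicative demand Q = A·P^α·I^β, the income elasticity is β everywhere.
Here β = 1.82, so η = 1.82.
Since η > 1, this is a luxury.

1.82 (luxury)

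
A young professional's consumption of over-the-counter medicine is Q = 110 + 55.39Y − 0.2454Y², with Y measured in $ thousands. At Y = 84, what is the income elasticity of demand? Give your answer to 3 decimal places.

0.392

At Y = 84: Q = 3031.2176.
dQ/dY = 55.39 − 0.4908Y = 14.16280.
η = (dQ/dY)·(Y/Q) = 14.16280 × (84/3031.2176) = 0.392.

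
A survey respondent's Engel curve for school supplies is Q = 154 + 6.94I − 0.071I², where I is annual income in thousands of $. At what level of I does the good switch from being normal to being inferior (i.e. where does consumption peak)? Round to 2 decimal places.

dQ/dI = 6.94 − 0.142I.
The good is inferior where dQ/dI < 0. Setting dQ/dI = 0 gives I = 6.94 / 0.142 = 48.87.

48.87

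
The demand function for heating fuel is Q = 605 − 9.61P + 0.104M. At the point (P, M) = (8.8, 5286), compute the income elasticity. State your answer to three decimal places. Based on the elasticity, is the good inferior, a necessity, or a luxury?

At P = 8.8, M = 5286: Q = 1070.176.
Holding P constant, ∂Q/∂M = 0.104.
η_M = (∂Q/∂M)·(M/Q) = 0.104 × (5286/1070.176) = 0.514.
Since 0 < η < 1, this is a necessity.

0.514 (necessity)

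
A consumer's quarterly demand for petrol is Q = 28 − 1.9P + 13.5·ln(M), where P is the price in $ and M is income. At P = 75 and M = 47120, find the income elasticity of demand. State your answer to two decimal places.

0.44

At P = 75, M = 47120: Q = 30.766.
Holding P constant, ∂Q/∂M = 13.5/M = 0.000286503.
η_M = (∂Q/∂M)·(M/Q) = 0.000286503 × (47120/30.766) = 0.44.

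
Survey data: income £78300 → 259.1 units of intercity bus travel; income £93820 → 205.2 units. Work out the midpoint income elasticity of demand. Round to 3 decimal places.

ΔQ = 205.2 − 259.1 = -53.9; midpoint Q̄ = (259.1 + 205.2)/2 = 232.15.
ΔI = 93820 − 78300 = 15520; midpoint Ī = (78300 + 93820)/2 = 86060.
η = (ΔQ/Q̄) ÷ (ΔI/Ī) = (-53.9/232.15) ÷ (15520/86060) = -1.287.

-1.287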